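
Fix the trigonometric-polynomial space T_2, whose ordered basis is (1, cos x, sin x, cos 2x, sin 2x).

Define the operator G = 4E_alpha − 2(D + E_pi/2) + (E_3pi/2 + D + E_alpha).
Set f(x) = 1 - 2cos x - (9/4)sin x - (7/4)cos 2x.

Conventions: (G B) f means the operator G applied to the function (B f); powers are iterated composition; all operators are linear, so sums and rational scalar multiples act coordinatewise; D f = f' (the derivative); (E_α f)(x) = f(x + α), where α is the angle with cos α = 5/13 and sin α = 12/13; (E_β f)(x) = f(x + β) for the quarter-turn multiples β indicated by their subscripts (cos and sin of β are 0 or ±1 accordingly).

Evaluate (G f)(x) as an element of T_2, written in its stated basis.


the result is g(x) = 4 - (68/13)cos x - (161/52)sin x + (1491/338)cos 2x + (917/338)sin 2x

E_alpha f = 1 - (37/13)cos x + (51/52)sin x + (833/676)cos 2x + (210/169)sin 2x
(4E_alpha) f = 4 - (148/13)cos x + (51/13)sin x + (833/169)cos 2x + (840/169)sin 2x
D f = -(9/4)cos x + 2sin x + (7/2)sin 2x
E_pi/2 f = 1 - (9/4)cos x + 2sin x + (7/4)cos 2x
(D + E_pi/2) f = 1 - (9/2)cos x + 4sin x + (7/4)cos 2x + (7/2)sin 2x
(-2(D + E_pi/2)) f = -2 + 9cos x - 8sin x - (7/2)cos 2x - 7sin 2x
E_3pi/2 f = 1 + (9/4)cos x - 2sin x + (7/4)cos 2x
D f = -(9/4)cos x + 2sin x + (7/2)sin 2x
E_alpha f = 1 - (37/13)cos x + (51/52)sin x + (833/676)cos 2x + (210/169)sin 2x
(E_3pi/2 + D + E_alpha) f = 2 - (37/13)cos x + (51/52)sin x + (504/169)cos 2x + (1603/338)sin 2x
(4E_alpha − 2(D + E_pi/2) + (E_3pi/2 + D + E_alpha)) f = 4 - (68/13)cos x - (161/52)sin x + (1491/338)cos 2x + (917/338)sin 2x


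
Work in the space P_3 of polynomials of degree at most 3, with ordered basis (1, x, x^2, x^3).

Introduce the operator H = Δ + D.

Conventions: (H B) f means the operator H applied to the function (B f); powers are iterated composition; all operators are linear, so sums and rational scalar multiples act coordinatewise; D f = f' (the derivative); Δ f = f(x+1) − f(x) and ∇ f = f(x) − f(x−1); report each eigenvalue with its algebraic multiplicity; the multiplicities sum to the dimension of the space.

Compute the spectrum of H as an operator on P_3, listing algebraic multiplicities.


image of 1: 0
image of x: 2
image of x^2: 4x + 1
image of x^3: 6x^2 + 3x + 1
the matrix is upper triangular; its diagonal is (0, 0, 0, 0)
for a triangular matrix the eigenvalues are the diagonal entries, with algebraic multiplicity their repetition count

λ = 0 (multiplicity 4)


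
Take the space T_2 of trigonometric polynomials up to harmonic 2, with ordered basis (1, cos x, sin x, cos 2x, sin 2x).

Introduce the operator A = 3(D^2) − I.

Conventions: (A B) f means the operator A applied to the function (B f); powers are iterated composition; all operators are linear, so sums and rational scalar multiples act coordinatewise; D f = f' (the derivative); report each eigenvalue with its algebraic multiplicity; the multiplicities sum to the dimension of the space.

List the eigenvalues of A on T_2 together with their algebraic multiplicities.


image of 1: -1
image of cos x: -4cos x
image of sin x: -4sin x
image of cos 2x: -13cos 2x
image of sin 2x: -13sin 2x
the matrix is diagonal; its diagonal is (-1, -4, -4, -13, -13)
for a triangular matrix the eigenvalues are the diagonal entries, with algebraic multiplicity their repetition count

λ = -13 (multiplicity 2), λ = -4 (multiplicity 2), λ = -1 (multiplicity 1)


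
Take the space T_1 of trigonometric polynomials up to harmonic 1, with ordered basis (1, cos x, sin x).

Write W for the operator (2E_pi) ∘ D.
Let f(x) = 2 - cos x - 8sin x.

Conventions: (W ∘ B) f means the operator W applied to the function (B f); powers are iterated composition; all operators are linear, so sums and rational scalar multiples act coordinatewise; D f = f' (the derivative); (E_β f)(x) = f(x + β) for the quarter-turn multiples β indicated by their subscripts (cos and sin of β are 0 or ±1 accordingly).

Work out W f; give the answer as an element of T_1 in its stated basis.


the result is g(x) = 16cos x - 2sin x

D f = -8cos x + sin x
E_pi D f = 8cos x - sin x
(2E_pi) D f = 16cos x - 2sin x


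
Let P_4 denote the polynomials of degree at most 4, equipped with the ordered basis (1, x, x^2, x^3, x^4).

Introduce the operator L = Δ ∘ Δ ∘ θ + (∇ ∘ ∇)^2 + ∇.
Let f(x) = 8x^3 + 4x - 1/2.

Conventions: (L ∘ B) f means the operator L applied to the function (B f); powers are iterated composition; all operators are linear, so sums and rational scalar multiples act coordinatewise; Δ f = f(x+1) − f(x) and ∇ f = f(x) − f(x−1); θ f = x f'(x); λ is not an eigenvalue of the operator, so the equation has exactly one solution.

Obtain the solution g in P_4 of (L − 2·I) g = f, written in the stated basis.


write g with unknown coordinates in the stated basis and equate coefficients in (L − 2·I) g = f
solving from the highest basis element down gives g = -4x^3 - 6x^2 - 38x - 263/4
check: L g = -12x^2 - 72x - 132
so L g − 2·g = 8x^3 + 4x - 1/2 = f ✓

g(x) = -4x^3 - 6x^2 - 38x - 263/4


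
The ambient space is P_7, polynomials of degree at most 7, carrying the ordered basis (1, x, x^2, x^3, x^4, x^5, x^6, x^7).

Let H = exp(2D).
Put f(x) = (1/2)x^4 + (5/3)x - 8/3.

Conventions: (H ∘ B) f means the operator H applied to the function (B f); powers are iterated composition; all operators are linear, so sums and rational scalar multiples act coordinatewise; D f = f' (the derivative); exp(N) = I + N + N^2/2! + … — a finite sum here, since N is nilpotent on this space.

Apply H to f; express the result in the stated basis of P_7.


order-1 term: 4x^3 + 10/3
order-2 term: 12x^2
order-3 term: 16x
order-4 term: 8
the series for exp(2D) f terminates at order 4
exp(2D) f = (1/2)x^4 + 4x^3 + 12x^2 + (53/3)x + 26/3

the image equals g(x) = (1/2)x^4 + 4x^3 + 12x^2 + (53/3)x + 26/3


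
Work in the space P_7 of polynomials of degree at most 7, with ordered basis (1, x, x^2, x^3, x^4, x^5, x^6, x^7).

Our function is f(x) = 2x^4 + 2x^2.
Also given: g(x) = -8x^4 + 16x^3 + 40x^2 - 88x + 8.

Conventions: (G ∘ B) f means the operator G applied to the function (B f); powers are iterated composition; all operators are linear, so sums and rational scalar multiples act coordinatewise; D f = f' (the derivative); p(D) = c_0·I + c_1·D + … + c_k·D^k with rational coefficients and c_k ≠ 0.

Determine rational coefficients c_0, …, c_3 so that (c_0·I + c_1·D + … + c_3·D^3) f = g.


p(D) = -4·I + 2·D + 2·D^2 − 2·D^3, i.e. c_0 = -4, c_1 = 2, c_2 = 2, c_3 = -2

D^0 f = 2x^4 + 2x^2
D^1 f = 8x^3 + 4x
D^2 f = 24x^2 + 4
D^3 f = 48x
matching coefficients of g against c_0 f + c_1 Df + … from the top degree down determines the c_i
solution: c_0 = -4, c_1 = 2, c_2 = 2, c_3 = -2


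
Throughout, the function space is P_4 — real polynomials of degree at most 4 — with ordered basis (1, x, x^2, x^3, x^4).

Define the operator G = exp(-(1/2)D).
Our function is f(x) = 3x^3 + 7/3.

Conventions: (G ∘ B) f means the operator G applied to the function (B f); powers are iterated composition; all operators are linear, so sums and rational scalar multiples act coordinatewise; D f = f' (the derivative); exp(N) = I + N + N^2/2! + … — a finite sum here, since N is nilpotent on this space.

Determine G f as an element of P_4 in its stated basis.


order-1 term: -(9/2)x^2
order-2 term: (9/4)x
order-3 term: -3/8
the series for exp(-(1/2)D) f terminates at order 3
exp(-(1/2)D) f = 3x^3 - (9/2)x^2 + (9/4)x + 47/24

g(x) = 3x^3 - (9/2)x^2 + (9/4)x + 47/24


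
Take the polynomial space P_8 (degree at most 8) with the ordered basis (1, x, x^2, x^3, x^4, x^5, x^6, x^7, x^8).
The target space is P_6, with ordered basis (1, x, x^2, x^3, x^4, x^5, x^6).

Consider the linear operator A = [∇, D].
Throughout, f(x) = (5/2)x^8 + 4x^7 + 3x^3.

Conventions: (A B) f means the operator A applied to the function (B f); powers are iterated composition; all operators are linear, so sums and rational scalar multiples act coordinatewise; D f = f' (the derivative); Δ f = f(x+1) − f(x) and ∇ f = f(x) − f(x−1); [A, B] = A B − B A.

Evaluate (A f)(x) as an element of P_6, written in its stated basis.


D f = 20x^7 + 28x^6 + 9x^2
∇ D f = 140x^6 - 252x^5 + 280x^4 - 140x^3 + 46x - 17
∇ f = 20x^7 - 42x^6 + 56x^5 - 35x^4 + 23x^2 - 17x + 9/2
D ∇ f = 140x^6 - 252x^5 + 280x^4 - 140x^3 + 46x - 17
[∇, D] f = 0

the image equals g(x) = 0


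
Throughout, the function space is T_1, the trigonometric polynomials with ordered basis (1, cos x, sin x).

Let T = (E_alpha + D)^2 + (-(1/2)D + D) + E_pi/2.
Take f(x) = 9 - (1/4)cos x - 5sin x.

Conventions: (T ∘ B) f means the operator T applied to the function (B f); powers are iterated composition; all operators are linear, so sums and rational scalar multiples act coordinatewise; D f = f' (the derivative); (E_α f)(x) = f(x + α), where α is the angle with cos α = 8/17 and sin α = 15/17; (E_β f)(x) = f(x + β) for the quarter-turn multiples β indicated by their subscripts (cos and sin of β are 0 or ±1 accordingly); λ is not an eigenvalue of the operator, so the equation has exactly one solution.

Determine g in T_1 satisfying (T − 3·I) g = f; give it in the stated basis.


the result is g(x) = -9 + (20737/58573)cos x + (71189/117146)sin x

write g with unknown coordinates in the stated basis and equate coefficients in (T − 3·I) g = f
solving from the highest basis element down gives g = -9 + (20737/58573)cos x + (71189/117146)sin x
check: T g = -18 + (190271/234292)cos x - (372163/117146)sin x
so T g − 3·g = 9 - (1/4)cos x - 5sin x = f ✓


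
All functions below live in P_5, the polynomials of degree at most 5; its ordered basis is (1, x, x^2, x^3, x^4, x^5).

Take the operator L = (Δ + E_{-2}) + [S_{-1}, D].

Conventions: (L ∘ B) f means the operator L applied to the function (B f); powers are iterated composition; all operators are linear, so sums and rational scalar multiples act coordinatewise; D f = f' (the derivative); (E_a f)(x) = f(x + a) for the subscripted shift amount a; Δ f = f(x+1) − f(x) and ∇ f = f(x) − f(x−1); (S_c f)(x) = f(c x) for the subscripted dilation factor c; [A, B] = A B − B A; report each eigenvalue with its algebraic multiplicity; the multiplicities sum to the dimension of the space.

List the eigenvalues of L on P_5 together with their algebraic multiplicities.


λ = 1 (multiplicity 6)

image of 1: 1
image of x: x + 1
image of x^2: x^2 - 6x + 5
image of x^3: x^3 + 3x^2 + 15x - 7
image of x^4: x^4 - 12x^3 + 30x^2 - 28x + 17
image of x^5: x^5 + 5x^4 + 50x^3 - 70x^2 + 85x - 31
the matrix is upper triangular; its diagonal is (1, 1, 1, 1, 1, 1)
for a triangular matrix the eigenvalues are the diagonal entries, with algebraic multiplicity their repetition count


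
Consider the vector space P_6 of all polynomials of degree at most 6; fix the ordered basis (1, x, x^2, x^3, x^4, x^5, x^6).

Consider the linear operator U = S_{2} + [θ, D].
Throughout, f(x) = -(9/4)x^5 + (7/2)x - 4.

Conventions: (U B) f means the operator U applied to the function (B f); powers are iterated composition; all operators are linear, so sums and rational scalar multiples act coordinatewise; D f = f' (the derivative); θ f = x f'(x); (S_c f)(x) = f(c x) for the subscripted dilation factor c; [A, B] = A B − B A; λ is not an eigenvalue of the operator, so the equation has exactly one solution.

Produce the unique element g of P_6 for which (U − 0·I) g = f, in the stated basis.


write g with unknown coordinates in the stated basis and equate coefficients in (U − 0·I) g = f
solving from the highest basis element down gives g = -(9/128)x^5 - (45/2048)x^4 - (45/4096)x^3 - (135/16384)x^2 + (28537/16384)x - 36999/16384
check: U g = -(9/4)x^5 + (7/2)x - 4
so U g − 0·g = -(9/4)x^5 + (7/2)x - 4 = f ✓

the result is g(x) = -(9/128)x^5 - (45/2048)x^4 - (45/4096)x^3 - (135/16384)x^2 + (28537/16384)x - 36999/16384


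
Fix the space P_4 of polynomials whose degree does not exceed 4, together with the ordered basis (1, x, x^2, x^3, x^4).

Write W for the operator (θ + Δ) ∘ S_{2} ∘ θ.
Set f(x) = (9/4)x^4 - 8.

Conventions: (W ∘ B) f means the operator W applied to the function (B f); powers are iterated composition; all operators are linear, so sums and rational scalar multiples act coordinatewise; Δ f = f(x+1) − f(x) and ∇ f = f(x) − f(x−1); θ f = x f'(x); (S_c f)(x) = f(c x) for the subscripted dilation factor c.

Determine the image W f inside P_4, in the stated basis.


θ f = 9x^4
S_{2} θ f = 144x^4
θ (S_{2} ∘ θ) f = 576x^4
Δ (S_{2} ∘ θ) f = 576x^3 + 864x^2 + 576x + 144
(θ + Δ) (S_{2} ∘ θ) f = 576x^4 + 576x^3 + 864x^2 + 576x + 144

g(x) = 576x^4 + 576x^3 + 864x^2 + 576x + 144


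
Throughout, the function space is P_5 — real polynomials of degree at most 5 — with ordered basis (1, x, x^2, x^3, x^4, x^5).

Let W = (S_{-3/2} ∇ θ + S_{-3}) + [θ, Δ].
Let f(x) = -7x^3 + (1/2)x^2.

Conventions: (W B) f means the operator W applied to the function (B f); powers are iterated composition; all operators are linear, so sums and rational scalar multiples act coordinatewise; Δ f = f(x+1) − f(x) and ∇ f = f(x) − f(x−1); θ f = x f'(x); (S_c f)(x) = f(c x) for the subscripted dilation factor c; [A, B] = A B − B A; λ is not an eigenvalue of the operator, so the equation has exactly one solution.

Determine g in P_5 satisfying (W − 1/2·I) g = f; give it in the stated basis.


g(x) = (14/55)x^3 - (428/935)x^2 + (10418/6545)x - 3424/935

write g with unknown coordinates in the stated basis and equate coefficients in (W − 1/2·I) g = f
solving from the highest basis element down gives g = (14/55)x^3 - (428/935)x^2 + (10418/6545)x - 3424/935
check: W g = -(378/55)x^3 + (507/1870)x^2 + (5209/6545)x - 1712/935
so W g − 1/2·g = -7x^3 + (1/2)x^2 = f ✓


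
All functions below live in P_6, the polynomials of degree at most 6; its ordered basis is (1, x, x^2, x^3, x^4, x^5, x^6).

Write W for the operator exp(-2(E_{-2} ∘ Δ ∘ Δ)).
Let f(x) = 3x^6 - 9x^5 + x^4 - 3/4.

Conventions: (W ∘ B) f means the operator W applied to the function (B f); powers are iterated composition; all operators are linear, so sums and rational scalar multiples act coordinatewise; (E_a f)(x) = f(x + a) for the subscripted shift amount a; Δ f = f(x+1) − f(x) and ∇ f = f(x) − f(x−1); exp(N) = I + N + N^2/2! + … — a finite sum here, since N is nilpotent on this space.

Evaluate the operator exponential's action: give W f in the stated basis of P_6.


g(x) = 3x^6 - 9x^5 - 179x^4 + 1080x^3 - 204x^2 - 8412x + 39629/4

order-1 term: -180x^4 + 1080x^3 - 2364x^2 + 2388x - 940
order-2 term: 2160x^2 - 10800x + 13728
order-3 term: -2880
the series for exp(-2(E_{-2} ∘ Δ ∘ Δ)) f terminates at order 3
exp(-2(E_{-2} ∘ Δ ∘ Δ)) f = 3x^6 - 9x^5 - 179x^4 + 1080x^3 - 204x^2 - 8412x + 39629/4


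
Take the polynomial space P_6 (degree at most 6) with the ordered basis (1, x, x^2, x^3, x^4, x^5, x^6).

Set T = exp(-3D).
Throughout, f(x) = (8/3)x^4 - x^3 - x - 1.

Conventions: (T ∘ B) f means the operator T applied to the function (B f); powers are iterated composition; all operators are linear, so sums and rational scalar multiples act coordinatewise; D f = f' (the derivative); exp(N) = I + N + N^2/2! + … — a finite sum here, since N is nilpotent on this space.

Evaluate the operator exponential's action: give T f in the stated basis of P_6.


order-1 term: -32x^3 + 9x^2 + 3
order-2 term: 144x^2 - 27x
order-3 term: -288x + 27
order-4 term: 216
the series for exp(-3D) f terminates at order 4
exp(-3D) f = (8/3)x^4 - 33x^3 + 153x^2 - 316x + 245

the result is g(x) = (8/3)x^4 - 33x^3 + 153x^2 - 316x + 245


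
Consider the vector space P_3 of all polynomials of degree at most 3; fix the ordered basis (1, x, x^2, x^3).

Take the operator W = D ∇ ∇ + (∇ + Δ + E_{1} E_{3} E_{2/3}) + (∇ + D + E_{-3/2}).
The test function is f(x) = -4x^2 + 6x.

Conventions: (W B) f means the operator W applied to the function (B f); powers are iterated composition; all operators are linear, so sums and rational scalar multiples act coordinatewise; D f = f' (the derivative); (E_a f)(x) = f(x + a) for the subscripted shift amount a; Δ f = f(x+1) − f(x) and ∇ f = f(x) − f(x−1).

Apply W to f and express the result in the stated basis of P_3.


the image equals g(x) = -8x^2 - (136/3)x - 442/9

∇ f = -8x + 10
∇ ∇ f = -8
D (∇ ∇) f = 0
∇ f = -8x + 10
Δ f = -8x + 2
E_{2/3} f = -4x^2 + (2/3)x + 20/9
E_{3} E_{2/3} f = -4x^2 - (70/3)x - 286/9
E_{1} E_{3} E_{2/3} f = -4x^2 - (94/3)x - 532/9
(∇ + Δ + E_{1} E_{3} E_{2/3}) f = -4x^2 - (142/3)x - 424/9
∇ f = -8x + 10
D f = -8x + 6
E_{-3/2} f = -4x^2 + 18x - 18
(∇ + D + E_{-3/2}) f = -4x^2 + 2x - 2
(D ∇ ∇ + (∇ + Δ + E_{1} E_{3} E_{2/3}) + (∇ + D + E_{-3/2})) f = -8x^2 - (136/3)x - 442/9


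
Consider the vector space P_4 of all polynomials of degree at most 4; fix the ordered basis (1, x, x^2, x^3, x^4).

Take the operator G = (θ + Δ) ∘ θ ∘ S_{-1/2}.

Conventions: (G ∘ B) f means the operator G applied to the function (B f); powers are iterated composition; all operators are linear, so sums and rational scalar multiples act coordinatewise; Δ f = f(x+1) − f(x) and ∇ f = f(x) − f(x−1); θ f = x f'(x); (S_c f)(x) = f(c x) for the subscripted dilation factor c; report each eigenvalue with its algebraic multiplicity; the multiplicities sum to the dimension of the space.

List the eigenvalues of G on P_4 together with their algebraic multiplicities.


image of 1: 0
image of x: -(1/2)x - 1/2
image of x^2: x^2 + x + 1/2
image of x^3: -(9/8)x^3 - (9/8)x^2 - (9/8)x - 3/8
image of x^4: x^4 + x^3 + (3/2)x^2 + x + 1/4
the matrix is upper triangular; its diagonal is (0, -1/2, 1, -9/8, 1)
for a triangular matrix the eigenvalues are the diagonal entries, with algebraic multiplicity their repetition count

λ = -9/8 (multiplicity 1), λ = -1/2 (multiplicity 1), λ = 0 (multiplicity 1), λ = 1 (multiplicity 2)


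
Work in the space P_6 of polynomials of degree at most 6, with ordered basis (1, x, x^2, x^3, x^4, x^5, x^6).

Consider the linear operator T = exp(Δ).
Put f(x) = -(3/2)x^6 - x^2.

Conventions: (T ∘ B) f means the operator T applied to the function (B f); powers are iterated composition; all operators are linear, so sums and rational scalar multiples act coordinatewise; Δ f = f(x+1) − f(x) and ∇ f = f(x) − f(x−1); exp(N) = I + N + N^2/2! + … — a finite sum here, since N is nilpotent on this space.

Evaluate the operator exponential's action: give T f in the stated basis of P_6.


the image equals g(x) = -(3/2)x^6 - 9x^5 - 45x^4 - 150x^3 - (677/2)x^2 - 470x - 613/2

order-1 term: -9x^5 - (45/2)x^4 - 30x^3 - (45/2)x^2 - 11x - 5/2
order-2 term: -(45/2)x^4 - 90x^3 - (315/2)x^2 - 135x - 95/2
order-3 term: -30x^3 - 135x^2 - 225x - 135
order-4 term: -(45/2)x^2 - 90x - 195/2
order-5 term: -9x - 45/2
order-6 term: -3/2
the series for exp(Δ) f terminates at order 6
exp(Δ) f = -(3/2)x^6 - 9x^5 - 45x^4 - 150x^3 - (677/2)x^2 - 470x - 613/2


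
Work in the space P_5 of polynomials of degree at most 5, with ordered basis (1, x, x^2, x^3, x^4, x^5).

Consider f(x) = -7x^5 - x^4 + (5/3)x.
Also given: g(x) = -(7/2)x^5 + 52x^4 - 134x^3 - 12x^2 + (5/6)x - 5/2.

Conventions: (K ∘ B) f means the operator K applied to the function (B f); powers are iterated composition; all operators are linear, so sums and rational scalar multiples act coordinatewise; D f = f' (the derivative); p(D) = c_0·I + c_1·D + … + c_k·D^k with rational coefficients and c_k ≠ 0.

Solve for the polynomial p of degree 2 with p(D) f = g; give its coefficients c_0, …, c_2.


D^0 f = -7x^5 - x^4 + (5/3)x
D^1 f = -35x^4 - 4x^3 + 5/3
D^2 f = -140x^3 - 12x^2
matching coefficients of g against c_0 f + c_1 Df + … from the top degree down determines the c_i
solution: c_0 = 1/2, c_1 = -3/2, c_2 = 1

p(D) = (1/2)·I − (3/2)·D + D^2, i.e. c_0 = 1/2, c_1 = -3/2, c_2 = 1


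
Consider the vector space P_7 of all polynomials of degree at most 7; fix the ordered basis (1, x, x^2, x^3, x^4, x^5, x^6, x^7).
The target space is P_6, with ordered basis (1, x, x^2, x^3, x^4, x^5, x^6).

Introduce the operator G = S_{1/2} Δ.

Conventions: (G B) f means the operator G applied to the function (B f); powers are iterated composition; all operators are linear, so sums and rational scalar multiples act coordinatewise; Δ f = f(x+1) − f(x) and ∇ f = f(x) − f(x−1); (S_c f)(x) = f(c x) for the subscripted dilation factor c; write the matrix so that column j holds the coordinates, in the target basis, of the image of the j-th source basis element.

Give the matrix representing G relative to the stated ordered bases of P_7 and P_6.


image of 1: 0
image of x: 1
image of x^2: x + 1
image of x^3: (3/4)x^2 + (3/2)x + 1
image of x^4: (1/2)x^3 + (3/2)x^2 + 2x + 1
image of x^5: (5/16)x^4 + (5/4)x^3 + (5/2)x^2 + (5/2)x + 1
image of x^6: (3/16)x^5 + (15/16)x^4 + (5/2)x^3 + (15/4)x^2 + 3x + 1
image of x^7: (7/64)x^6 + (21/32)x^5 + (35/16)x^4 + (35/8)x^3 + (21/4)x^2 + (7/2)x + 1
each image's coordinates form column j of the matrix

the matrix is [[0, 1, 1, 1, 1, 1, 1, 1]; [0, 0, 1, 3/2, 2, 5/2, 3, 7/2]; [0, 0, 0, 3/4, 3/2, 5/2, 15/4, 21/4]; [0, 0, 0, 0, 1/2, 5/4, 5/2, 35/8]; [0, 0, 0, 0, 0, 5/16, 15/16, 35/16]; [0, 0, 0, 0, 0, 0, 3/16, 21/32]; [0, 0, 0, 0, 0, 0, 0, 7/64]] (rows listed top to bottom)


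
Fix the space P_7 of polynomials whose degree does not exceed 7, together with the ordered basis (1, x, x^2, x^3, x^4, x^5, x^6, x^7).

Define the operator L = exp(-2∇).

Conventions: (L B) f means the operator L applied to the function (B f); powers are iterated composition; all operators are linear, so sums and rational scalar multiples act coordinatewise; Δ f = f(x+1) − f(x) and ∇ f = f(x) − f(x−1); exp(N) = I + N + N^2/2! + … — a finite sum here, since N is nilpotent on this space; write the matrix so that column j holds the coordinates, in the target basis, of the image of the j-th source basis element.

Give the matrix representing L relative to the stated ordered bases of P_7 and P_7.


image of 1: 1
image of x: x - 2
image of x^2: x^2 - 4x + 6
image of x^3: x^3 - 6x^2 + 18x - 22
image of x^4: x^4 - 8x^3 + 36x^2 - 88x + 94
image of x^5: x^5 - 10x^4 + 60x^3 - 220x^2 + 470x - 454
image of x^6: x^6 - 12x^5 + 90x^4 - 440x^3 + 1410x^2 - 2724x + 2430
image of x^7: x^7 - 14x^6 + 126x^5 - 770x^4 + 3290x^3 - 9534x^2 + 17010x - 14214
each image's coordinates form column j of the matrix

the matrix is [[1, -2, 6, -22, 94, -454, 2430, -14214]; [0, 1, -4, 18, -88, 470, -2724, 17010]; [0, 0, 1, -6, 36, -220, 1410, -9534]; [0, 0, 0, 1, -8, 60, -440, 3290]; [0, 0, 0, 0, 1, -10, 90, -770]; [0, 0, 0, 0, 0, 1, -12, 126]; [0, 0, 0, 0, 0, 0, 1, -14]; [0, 0, 0, 0, 0, 0, 0, 1]] (rows listed top to bottom)


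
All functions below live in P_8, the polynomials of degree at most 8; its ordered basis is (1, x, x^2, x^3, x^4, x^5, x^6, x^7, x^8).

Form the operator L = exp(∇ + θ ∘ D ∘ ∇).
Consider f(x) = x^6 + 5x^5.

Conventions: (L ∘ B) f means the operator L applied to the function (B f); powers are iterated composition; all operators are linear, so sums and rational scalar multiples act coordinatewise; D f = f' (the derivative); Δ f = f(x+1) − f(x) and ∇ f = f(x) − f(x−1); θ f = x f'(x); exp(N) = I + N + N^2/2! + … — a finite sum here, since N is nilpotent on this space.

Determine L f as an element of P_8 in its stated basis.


order-1 term: 6x^5 + 130x^4 + 90x^3 - 145x^2 + 51x + 4
order-2 term: 15x^4 + 410x^3 + 1155x^2 - 485x + 81
order-3 term: 20x^3 + 500x^2 + 1140x - 415
order-4 term: 15x^2 + 265x + 165
order-5 term: 6x + 50
order-6 term: 1
the series for exp(∇ + θ ∘ D ∘ ∇) f terminates at order 6
exp(∇ + θ ∘ D ∘ ∇) f = x^6 + 11x^5 + 145x^4 + 520x^3 + 1525x^2 + 977x - 114

the result is g(x) = x^6 + 11x^5 + 145x^4 + 520x^3 + 1525x^2 + 977x - 114


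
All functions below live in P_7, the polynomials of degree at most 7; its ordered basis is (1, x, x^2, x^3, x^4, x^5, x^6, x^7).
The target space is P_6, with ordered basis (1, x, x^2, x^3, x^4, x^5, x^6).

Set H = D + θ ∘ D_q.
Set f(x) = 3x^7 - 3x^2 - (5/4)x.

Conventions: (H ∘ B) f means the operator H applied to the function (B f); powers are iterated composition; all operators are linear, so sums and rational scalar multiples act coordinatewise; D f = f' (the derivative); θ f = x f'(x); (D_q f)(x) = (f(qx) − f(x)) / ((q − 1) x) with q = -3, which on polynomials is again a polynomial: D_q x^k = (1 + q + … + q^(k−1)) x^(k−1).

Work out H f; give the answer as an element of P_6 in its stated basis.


D f = 21x^6 - 6x - 5/4
D_q f = 1641x^6 + 6x - 5/4
θ D_q f = 9846x^6 + 6x
(D + θ ∘ D_q) f = 9867x^6 - 5/4

g(x) = 9867x^6 - 5/4


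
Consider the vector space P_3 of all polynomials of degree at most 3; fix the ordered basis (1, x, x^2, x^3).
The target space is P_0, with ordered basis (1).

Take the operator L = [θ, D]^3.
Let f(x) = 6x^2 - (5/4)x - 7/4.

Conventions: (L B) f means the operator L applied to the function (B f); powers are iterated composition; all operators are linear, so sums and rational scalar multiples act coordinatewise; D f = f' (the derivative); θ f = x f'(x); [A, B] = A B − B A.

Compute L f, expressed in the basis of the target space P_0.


g(x) = 0

D f = 12x - 5/4
θ D f = 12x
θ f = 12x^2 - (5/4)x
D θ f = 24x - 5/4
[θ, D] f = -12x + 5/4
D [θ, D] f = -12
θ D [θ, D] f = 0
θ [θ, D] f = -12x
D θ [θ, D] f = -12
[θ, D] [θ, D] f = 12
D [θ, D] [θ, D] f = 0
θ D [θ, D] [θ, D] f = 0
θ [θ, D] [θ, D] f = 0
D θ [θ, D] [θ, D] f = 0
[θ, D] [θ, D] [θ, D] f = 0


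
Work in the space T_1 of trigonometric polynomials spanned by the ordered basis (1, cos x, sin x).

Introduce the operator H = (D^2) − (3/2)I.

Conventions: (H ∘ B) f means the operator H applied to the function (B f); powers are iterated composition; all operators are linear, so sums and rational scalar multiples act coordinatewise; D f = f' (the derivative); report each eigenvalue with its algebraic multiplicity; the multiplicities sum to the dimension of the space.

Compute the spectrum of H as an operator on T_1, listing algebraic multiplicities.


λ = -5/2 (multiplicity 2), λ = -3/2 (multiplicity 1)

image of 1: -3/2
image of cos x: -(5/2)cos x
image of sin x: -(5/2)sin x
the matrix is diagonal; its diagonal is (-3/2, -5/2, -5/2)
for a triangular matrix the eigenvalues are the diagonal entries, with algebraic multiplicity their repetition count


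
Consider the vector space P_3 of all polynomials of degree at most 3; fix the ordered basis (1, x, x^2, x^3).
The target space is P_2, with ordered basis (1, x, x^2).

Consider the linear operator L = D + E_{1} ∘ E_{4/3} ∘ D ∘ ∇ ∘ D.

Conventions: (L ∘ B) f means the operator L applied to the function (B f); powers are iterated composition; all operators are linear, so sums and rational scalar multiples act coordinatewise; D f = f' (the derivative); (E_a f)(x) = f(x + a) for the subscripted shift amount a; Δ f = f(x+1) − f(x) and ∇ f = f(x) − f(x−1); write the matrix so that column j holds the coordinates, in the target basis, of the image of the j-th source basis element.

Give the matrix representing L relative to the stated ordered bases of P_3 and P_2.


image of 1: 0
image of x: 1
image of x^2: 2x
image of x^3: 3x^2 + 6
each image's coordinates form column j of the matrix

the matrix is [[0, 1, 0, 6]; [0, 0, 2, 0]; [0, 0, 0, 3]] (rows listed top to bottom)


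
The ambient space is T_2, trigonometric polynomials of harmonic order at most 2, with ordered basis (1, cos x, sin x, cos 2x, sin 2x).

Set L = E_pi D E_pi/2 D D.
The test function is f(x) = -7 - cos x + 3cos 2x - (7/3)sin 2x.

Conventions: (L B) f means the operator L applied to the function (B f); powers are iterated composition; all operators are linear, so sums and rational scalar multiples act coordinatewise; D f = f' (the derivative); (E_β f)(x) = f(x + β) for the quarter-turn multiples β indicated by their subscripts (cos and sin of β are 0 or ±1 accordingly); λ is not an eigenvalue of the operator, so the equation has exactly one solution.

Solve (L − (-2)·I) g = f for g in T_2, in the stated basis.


the result is g(x) = -7/2 - cos x + (37/102)cos 2x + (29/102)sin 2x

write g with unknown coordinates in the stated basis and equate coefficients in (L − (-2)·I) g = f
solving from the highest basis element down gives g = -7/2 - cos x + (37/102)cos 2x + (29/102)sin 2x
check: L g = cos x + (116/51)cos 2x - (148/51)sin 2x
so L g − (-2)·g = -7 - cos x + 3cos 2x - (7/3)sin 2x = f ✓


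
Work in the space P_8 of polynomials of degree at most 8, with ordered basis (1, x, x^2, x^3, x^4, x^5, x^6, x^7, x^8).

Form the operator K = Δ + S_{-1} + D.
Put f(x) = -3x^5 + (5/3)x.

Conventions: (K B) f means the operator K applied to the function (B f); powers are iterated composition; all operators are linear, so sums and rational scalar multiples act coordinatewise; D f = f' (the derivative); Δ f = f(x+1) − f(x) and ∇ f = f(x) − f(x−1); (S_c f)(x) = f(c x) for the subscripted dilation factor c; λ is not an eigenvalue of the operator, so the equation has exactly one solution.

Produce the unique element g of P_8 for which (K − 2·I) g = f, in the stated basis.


write g with unknown coordinates in the stated basis and equate coefficients in (K − 2·I) g = f
solving from the highest basis element down gives g = x^5 + 10x^4 + 30x^3 + 250x^2 + (3400/9)x + 9419/9
check: K g = -x^5 + 20x^4 + 60x^3 + 500x^2 + (6815/9)x + 18838/9
so K g − 2·g = -3x^5 + (5/3)x = f ✓

the result is g(x) = x^5 + 10x^4 + 30x^3 + 250x^2 + (3400/9)x + 9419/9


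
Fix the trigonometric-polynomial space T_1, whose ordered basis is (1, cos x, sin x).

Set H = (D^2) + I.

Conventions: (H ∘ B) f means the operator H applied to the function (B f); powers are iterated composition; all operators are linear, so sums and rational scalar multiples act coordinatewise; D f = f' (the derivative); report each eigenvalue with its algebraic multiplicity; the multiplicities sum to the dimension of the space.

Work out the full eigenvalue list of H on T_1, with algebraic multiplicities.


λ = 0 (multiplicity 2), λ = 1 (multiplicity 1)

image of 1: 1
image of cos x: 0
image of sin x: 0
the matrix is diagonal; its diagonal is (1, 0, 0)
for a triangular matrix the eigenvalues are the diagonal entries, with algebraic multiplicity their repetition count


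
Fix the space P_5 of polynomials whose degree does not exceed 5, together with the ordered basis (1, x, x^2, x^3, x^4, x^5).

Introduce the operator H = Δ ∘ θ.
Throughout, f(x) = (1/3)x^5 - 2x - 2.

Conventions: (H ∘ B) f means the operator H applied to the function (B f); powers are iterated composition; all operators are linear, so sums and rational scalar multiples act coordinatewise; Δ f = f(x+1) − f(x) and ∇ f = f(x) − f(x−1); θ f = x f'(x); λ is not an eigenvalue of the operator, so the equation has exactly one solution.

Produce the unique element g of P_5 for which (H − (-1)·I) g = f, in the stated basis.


write g with unknown coordinates in the stated basis and equate coefficients in (H − (-1)·I) g = f
solving from the highest basis element down gives g = (1/3)x^5 - (25/3)x^4 + (350/3)x^3 - (2600/3)x^2 + (7619/3)x - 3380/3
check: H g = (25/3)x^4 - (350/3)x^3 + (2600/3)x^2 - (7625/3)x + 3374/3
so H g − (-1)·g = (1/3)x^5 - 2x - 2 = f ✓

the result is g(x) = (1/3)x^5 - (25/3)x^4 + (350/3)x^3 - (2600/3)x^2 + (7619/3)x - 3380/3


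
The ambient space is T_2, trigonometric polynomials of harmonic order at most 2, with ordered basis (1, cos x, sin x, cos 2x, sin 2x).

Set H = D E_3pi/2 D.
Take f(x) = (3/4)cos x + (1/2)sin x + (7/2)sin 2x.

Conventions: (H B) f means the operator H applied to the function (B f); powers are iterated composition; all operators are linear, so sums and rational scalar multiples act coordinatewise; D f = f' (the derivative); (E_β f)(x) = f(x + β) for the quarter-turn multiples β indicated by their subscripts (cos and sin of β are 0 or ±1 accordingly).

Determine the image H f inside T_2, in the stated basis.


D f = (1/2)cos x - (3/4)sin x + 7cos 2x
E_3pi/2 D f = (3/4)cos x + (1/2)sin x - 7cos 2x
D E_3pi/2 D f = (1/2)cos x - (3/4)sin x + 14sin 2x

the result is g(x) = (1/2)cos x - (3/4)sin x + 14sin 2x


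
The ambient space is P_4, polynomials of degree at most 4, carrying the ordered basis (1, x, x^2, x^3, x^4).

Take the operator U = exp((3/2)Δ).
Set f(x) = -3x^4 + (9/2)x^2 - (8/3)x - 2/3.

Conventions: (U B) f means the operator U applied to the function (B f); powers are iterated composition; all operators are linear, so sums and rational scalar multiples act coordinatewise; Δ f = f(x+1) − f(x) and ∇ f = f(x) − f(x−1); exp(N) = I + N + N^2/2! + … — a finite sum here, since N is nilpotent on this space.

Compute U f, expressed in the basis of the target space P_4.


order-1 term: -18x^3 - 27x^2 - (9/2)x - 7/4
order-2 term: -(81/2)x^2 - 81x - 297/8
order-3 term: -(81/2)x - 243/4
order-4 term: -243/16
the series for exp((3/2)Δ) f terminates at order 4
exp((3/2)Δ) f = -3x^4 - 18x^3 - 63x^2 - (386/3)x - 5543/48

g(x) = -3x^4 - 18x^3 - 63x^2 - (386/3)x - 5543/48


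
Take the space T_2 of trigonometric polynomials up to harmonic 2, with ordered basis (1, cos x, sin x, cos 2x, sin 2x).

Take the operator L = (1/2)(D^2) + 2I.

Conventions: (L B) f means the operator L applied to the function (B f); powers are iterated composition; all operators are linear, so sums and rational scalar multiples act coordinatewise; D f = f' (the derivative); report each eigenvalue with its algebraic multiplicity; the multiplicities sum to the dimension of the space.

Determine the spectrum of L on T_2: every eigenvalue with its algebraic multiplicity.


λ = 0 (multiplicity 2), λ = 3/2 (multiplicity 2), λ = 2 (multiplicity 1)

image of 1: 2
image of cos x: (3/2)cos x
image of sin x: (3/2)sin x
image of cos 2x: 0
image of sin 2x: 0
the matrix is diagonal; its diagonal is (2, 3/2, 3/2, 0, 0)
for a triangular matrix the eigenvalues are the diagonal entries, with algebraic multiplicity their repetition count


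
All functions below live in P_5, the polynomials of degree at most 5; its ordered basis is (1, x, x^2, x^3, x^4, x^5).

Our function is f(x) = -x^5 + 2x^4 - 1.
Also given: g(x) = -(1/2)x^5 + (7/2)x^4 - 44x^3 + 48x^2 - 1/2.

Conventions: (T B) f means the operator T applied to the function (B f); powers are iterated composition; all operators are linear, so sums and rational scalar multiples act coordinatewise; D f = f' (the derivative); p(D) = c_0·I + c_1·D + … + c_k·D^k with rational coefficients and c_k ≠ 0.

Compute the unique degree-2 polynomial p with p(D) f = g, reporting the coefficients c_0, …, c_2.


D^0 f = -x^5 + 2x^4 - 1
D^1 f = -5x^4 + 8x^3
D^2 f = -20x^3 + 24x^2
matching coefficients of g against c_0 f + c_1 Df + … from the top degree down determines the c_i
solution: c_0 = 1/2, c_1 = -1/2, c_2 = 2

c_0 = 1/2, c_1 = -1/2, c_2 = 2


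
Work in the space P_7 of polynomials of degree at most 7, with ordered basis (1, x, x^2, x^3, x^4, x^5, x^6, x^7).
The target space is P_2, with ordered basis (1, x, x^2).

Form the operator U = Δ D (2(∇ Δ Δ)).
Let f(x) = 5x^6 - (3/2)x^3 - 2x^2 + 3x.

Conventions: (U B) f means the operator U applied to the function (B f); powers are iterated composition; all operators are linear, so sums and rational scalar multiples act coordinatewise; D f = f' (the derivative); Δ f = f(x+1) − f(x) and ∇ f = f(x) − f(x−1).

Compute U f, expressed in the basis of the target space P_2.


Δ f = 30x^5 + 75x^4 + 100x^3 + (141/2)x^2 + (43/2)x + 9/2
Δ Δ f = 150x^4 + 600x^3 + 1050x^2 + 891x + 297
∇ Δ Δ f = 600x^3 + 900x^2 + 900x + 291
(2(∇ Δ Δ)) f = 1200x^3 + 1800x^2 + 1800x + 582
D (2(∇ Δ Δ)) f = 3600x^2 + 3600x + 1800
Δ D (2(∇ Δ Δ)) f = 7200x + 7200

the image equals g(x) = 7200x + 7200


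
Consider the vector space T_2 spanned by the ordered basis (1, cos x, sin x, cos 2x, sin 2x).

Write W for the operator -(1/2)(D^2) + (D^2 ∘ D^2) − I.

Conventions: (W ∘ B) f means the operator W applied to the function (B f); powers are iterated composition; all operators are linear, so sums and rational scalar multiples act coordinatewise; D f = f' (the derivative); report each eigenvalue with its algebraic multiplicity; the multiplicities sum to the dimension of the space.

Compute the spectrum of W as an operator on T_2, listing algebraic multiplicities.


image of 1: -1
image of cos x: (1/2)cos x
image of sin x: (1/2)sin x
image of cos 2x: 17cos 2x
image of sin 2x: 17sin 2x
the matrix is diagonal; its diagonal is (-1, 1/2, 1/2, 17, 17)
for a triangular matrix the eigenvalues are the diagonal entries, with algebraic multiplicity their repetition count

λ = -1 (multiplicity 1), λ = 1/2 (multiplicity 2), λ = 17 (multiplicity 2)


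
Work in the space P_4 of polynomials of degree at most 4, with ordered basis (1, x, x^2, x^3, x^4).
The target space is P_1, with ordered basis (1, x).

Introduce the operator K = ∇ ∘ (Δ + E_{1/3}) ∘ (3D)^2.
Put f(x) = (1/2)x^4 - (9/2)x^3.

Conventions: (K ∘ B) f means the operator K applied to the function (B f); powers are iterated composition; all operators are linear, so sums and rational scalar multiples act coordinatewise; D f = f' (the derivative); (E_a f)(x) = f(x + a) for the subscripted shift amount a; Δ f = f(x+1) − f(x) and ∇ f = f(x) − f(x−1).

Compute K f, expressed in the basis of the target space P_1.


D f = 2x^3 - (27/2)x^2
(3D) f = 6x^3 - (81/2)x^2
D (3D) f = 18x^2 - 81x
(3D) (3D) f = 54x^2 - 243x
Δ (3D)^2 f = 108x - 189
E_{1/3} (3D)^2 f = 54x^2 - 207x - 75
(Δ + E_{1/3}) (3D)^2 f = 54x^2 - 99x - 264
∇ (Δ + E_{1/3}) (3D)^2 f = 108x - 153

g(x) = 108x - 153


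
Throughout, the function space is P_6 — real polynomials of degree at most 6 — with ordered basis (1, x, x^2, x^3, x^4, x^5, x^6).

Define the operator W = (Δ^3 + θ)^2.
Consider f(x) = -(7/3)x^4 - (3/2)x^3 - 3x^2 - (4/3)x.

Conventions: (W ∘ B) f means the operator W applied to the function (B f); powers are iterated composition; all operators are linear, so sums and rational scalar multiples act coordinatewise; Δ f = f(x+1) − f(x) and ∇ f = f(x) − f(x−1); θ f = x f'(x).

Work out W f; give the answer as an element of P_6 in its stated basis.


g(x) = -(112/3)x^4 - (27/2)x^3 - 12x^2 - (844/3)x - 363

Δ f = -(28/3)x^3 - (37/2)x^2 - (119/6)x - 49/6
Δ Δ f = -28x^2 - 65x - 143/3
Δ Δ Δ f = -56x - 93
θ f = -(28/3)x^4 - (9/2)x^3 - 6x^2 - (4/3)x
(Δ^3 + θ) f = -(28/3)x^4 - (9/2)x^3 - 6x^2 - (172/3)x - 93
Δ (Δ^3 + θ) f = -(112/3)x^3 - (139/2)x^2 - (377/6)x - 463/6
Δ Δ (Δ^3 + θ) f = -112x^2 - 251x - 509/3
Δ Δ Δ (Δ^3 + θ) f = -224x - 363
θ (Δ^3 + θ) f = -(112/3)x^4 - (27/2)x^3 - 12x^2 - (172/3)x
(Δ^3 + θ) (Δ^3 + θ) f = -(112/3)x^4 - (27/2)x^3 - 12x^2 - (844/3)x - 363


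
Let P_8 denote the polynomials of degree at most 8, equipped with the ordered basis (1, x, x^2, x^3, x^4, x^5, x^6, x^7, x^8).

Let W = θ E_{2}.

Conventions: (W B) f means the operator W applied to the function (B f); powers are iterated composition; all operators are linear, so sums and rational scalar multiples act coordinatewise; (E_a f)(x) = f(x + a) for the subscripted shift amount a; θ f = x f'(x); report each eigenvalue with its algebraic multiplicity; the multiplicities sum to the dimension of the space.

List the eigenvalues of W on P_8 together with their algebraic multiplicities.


λ = 0 (multiplicity 1), λ = 1 (multiplicity 1), λ = 2 (multiplicity 1), λ = 3 (multiplicity 1), λ = 4 (multiplicity 1), λ = 5 (multiplicity 1), λ = 6 (multiplicity 1), λ = 7 (multiplicity 1), λ = 8 (multiplicity 1)

image of 1: 0
image of x: x
image of x^2: 2x^2 + 4x
image of x^3: 3x^3 + 12x^2 + 12x
image of x^4: 4x^4 + 24x^3 + 48x^2 + 32x
image of x^5: 5x^5 + 40x^4 + 120x^3 + 160x^2 + 80x
image of x^6: 6x^6 + 60x^5 + 240x^4 + 480x^3 + 480x^2 + 192x
image of x^7: 7x^7 + 84x^6 + 420x^5 + 1120x^4 + 1680x^3 + 1344x^2 + 448x
image of x^8: 8x^8 + 112x^7 + 672x^6 + 2240x^5 + 4480x^4 + 5376x^3 + 3584x^2 + 1024x
the matrix is upper triangular; its diagonal is (0, 1, 2, 3, 4, 5, 6, 7, 8)
for a triangular matrix the eigenvalues are the diagonal entries, with algebraic multiplicity their repetition count
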